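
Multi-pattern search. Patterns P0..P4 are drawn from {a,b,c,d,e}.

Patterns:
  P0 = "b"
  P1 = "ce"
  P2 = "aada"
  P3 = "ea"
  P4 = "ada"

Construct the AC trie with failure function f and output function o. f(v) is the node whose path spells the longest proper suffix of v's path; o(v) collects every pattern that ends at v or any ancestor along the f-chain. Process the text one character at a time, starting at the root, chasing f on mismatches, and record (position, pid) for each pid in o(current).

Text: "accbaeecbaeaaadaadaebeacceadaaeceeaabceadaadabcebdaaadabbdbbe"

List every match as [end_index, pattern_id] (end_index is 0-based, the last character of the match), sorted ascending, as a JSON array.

Build:
Trie nodes:
  0='ε' goto a→4 b→1 c→2 e→8
  1='b' goto ·  [P0 ends]
  2='c' goto e→3
  3='ce' goto ·  [P1 ends]
  4='a' goto a→5 d→10
  5='aa' goto d→6
  6='aad' goto a→7
  7='aada' goto ·  [P2 ends]
  8='e' goto a→9
  9='ea' goto ·  [P3 ends]
  10='ad' goto a→11
  11='ada' goto ·  [P4 ends]

BFS fail/out derivation:
  fail(1) 'b': from fail(0)=0 chase 'b': 0 ⇒ 0;  out={0}∪out(0)={0}
  fail(2) 'c': from fail(0)=0 chase 'c': 0 ⇒ 0;  out=∅∪out(0)=∅
  fail(4) 'a': from fail(0)=0 chase 'a': 0 ⇒ 0;  out=∅∪out(0)=∅
  fail(8) 'e': from fail(0)=0 chase 'e': 0 ⇒ 0;  out=∅∪out(0)=∅
  fail(3) 'ce': from fail(2)=0 chase 'e': 0 ⇒ 8;  out={1}∪out(8)={1}
  fail(5) 'aa': from fail(4)=0 chase 'a': 0 ⇒ 4;  out=∅∪out(4)=∅
  fail(9) 'ea': from fail(8)=0 chase 'a': 0 ⇒ 4;  out={3}∪out(4)={3}
  fail(10) 'ad': from fail(4)=0 chase 'd': 0 ⇒ 0;  out=∅∪out(0)=∅
  fail(6) 'aad': from fail(5)=4 chase 'd': 4 ⇒ 10;  out=∅∪out(10)=∅
  fail(11) 'ada': from fail(10)=0 chase 'a': 0 ⇒ 4;  out={4}∪out(4)={4}
  fail(7) 'aada': from fail(6)=10 chase 'a': 10 ⇒ 11;  out={2}∪out(11)={2,4}

Text stream:
pos 0 'a': at 4
pos 1 'c': at 2 (via fail)
pos 2 'c': at 2 (via fail)
pos 3 'b': at 1 (via fail)  → match P0@[3:3]
pos 4 'a': at 4 (via fail)
pos 5 'e': at 8 (via fail)
pos 6 'e': at 8 (via fail)
pos 7 'c': at 2 (via fail)
pos 8 'b': at 1 (via fail)  → match P0@[8:8]
pos 9 'a': at 4 (via fail)
pos 10 'e': at 8 (via fail)
pos 11 'a': at 9  → match P3@[10:11]
pos 12 'a': at 5 (via fail)
pos 13 'a': at 5 (via fail)
pos 14 'd': at 6
pos 15 'a': at 7  → match P2@[12:15],P4@[13:15]
pos 16 'a': at 5 (via fail)
pos 17 'd': at 6
pos 18 'a': at 7  → match P2@[15:18],P4@[16:18]
pos 19 'e': at 8 (via fail)
pos 20 'b': at 1 (via fail)  → match P0@[20:20]
pos 21 'e': at 8 (via fail)
pos 22 'a': at 9  → match P3@[21:22]
pos 23 'c': at 2 (via fail)
pos 24 'c': at 2 (via fail)
pos 25 'e': at 3  → match P1@[24:25]
pos 26 'a': at 9 (via fail)  → match P3@[25:26]
pos 27 'd': at 10 (via fail)
pos 28 'a': at 11  → match P4@[26:28]
pos 29 'a': at 5 (via fail)
pos 30 'e': at 8 (via fail)
pos 31 'c': at 2 (via fail)
pos 32 'e': at 3  → match P1@[31:32]
pos 33 'e': at 8 (via fail)
pos 34 'a': at 9  → match P3@[33:34]
pos 35 'a': at 5 (via fail)
pos 36 'b': at 1 (via fail)  → match P0@[36:36]
pos 37 'c': at 2 (via fail)
pos 38 'e': at 3  → match P1@[37:38]
pos 39 'a': at 9 (via fail)  → match P3@[38:39]
pos 40 'd': at 10 (via fail)
pos 41 'a': at 11  → match P4@[39:41]
pos 42 'a': at 5 (via fail)
pos 43 'd': at 6
pos 44 'a': at 7  → match P2@[41:44],P4@[42:44]
pos 45 'b': at 1 (via fail)  → match P0@[45:45]
pos 46 'c': at 2 (via fail)
pos 47 'e': at 3  → match P1@[46:47]
pos 48 'b': at 1 (via fail)  → match P0@[48:48]
pos 49 'd': at 0 (via fail)
pos 50 'a': at 4
pos 51 'a': at 5
pos 52 'a': at 5 (via fail)
pos 53 'd': at 6
pos 54 'a': at 7  → match P2@[51:54],P4@[52:54]
pos 55 'b': at 1 (via fail)  → match P0@[55:55]
pos 56 'b': at 1 (via fail)  → match P0@[56:56]
pos 57 'd': at 0 (via fail)
pos 58 'b': at 1  → match P0@[58:58]
pos 59 'b': at 1 (via fail)  → match P0@[59:59]
pos 60 'e': at 8 (via fail)

Matches: [[3,0],[8,0],[11,3],[15,2],[15,4],[18,2],[18,4],[20,0],[22,3],[25,1],[26,3],[28,4],[32,1],[34,3],[36,0],[38,1],[39,3],[41,4],[44,2],[44,4],[45,0],[47,1],[48,0],[54,2],[54,4],[55,0],[56,0],[58,0],[59,0]]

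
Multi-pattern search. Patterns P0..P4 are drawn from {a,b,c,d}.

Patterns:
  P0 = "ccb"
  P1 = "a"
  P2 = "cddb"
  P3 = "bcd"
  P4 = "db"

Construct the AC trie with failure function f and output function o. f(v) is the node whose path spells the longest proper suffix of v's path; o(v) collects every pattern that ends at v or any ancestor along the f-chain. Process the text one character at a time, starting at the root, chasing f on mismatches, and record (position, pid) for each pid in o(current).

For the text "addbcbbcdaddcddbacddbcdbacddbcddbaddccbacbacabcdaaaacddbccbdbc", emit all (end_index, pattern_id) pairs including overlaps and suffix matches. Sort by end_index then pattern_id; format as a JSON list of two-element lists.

Construct AC machine:
Trie nodes:
  0='ε' goto a→4 b→8 c→1 d→11
  1='c' goto c→2 d→5
  2='cc' goto b→3
  3='ccb' goto ·  [P0 ends]
  4='a' goto ·  [P1 ends]
  5='cd' goto d→6
  6='cdd' goto b→7
  7='cddb' goto ·  [P2 ends]
  8='b' goto c→9
  9='bc' goto d→10
  10='bcd' goto ·  [P3 ends]
  11='d' goto b→12
  12='db' goto ·  [P4 ends]

BFS fail/out derivation:
  n1('c'): parent n0 fail=0; on 'c' 0 → fail=0;  out ∅∪∅=∅
  n4('a'): parent n0 fail=0; on 'a' 0 → fail=0;  out {1}∪∅={1}
  n8('b'): parent n0 fail=0; on 'b' 0 → fail=0;  out ∅∪∅=∅
  n11('d'): parent n0 fail=0; on 'd' 0 → fail=0;  out ∅∪∅=∅
  n2('cc'): parent n1 fail=0; on 'c' 0 → fail=1;  out ∅∪∅=∅
  n5('cd'): parent n1 fail=0; on 'd' 0 → fail=11;  out ∅∪∅=∅
  n9('bc'): parent n8 fail=0; on 'c' 0 → fail=1;  out ∅∪∅=∅
  n12('db'): parent n11 fail=0; on 'b' 0 → fail=8;  out {4}∪∅={4}
  n3('ccb'): parent n2 fail=1; on 'b' 1→0 → fail=8;  out {0}∪∅={0}
  n6('cdd'): parent n5 fail=11; on 'd' 11→0 → fail=11;  out ∅∪∅=∅
  n10('bcd'): parent n9 fail=1; on 'd' 1 → fail=5;  out {3}∪∅={3}
  n7('cddb'): parent n6 fail=11; on 'b' 11 → fail=12;  out {2}∪{4}={2,4}

Run:
i=0 'a': node 0→4  emit P1@[0:0]
i=1 'd': node 4→11 ·f
i=2 'd': node 11→11 ·f
i=3 'b': node 11→12  emit P4@[2:3]
i=4 'c': node 12→9 ·f
i=5 'b': node 9→8 ·f
i=6 'b': node 8→8 ·f
i=7 'c': node 8→9
i=8 'd': node 9→10  emit P3@[6:8]
i=9 'a': node 10→4 ·f  emit P1@[9:9]
i=10 'd': node 4→11 ·f
i=11 'd': node 11→11 ·f
i=12 'c': node 11→1 ·f
i=13 'd': node 1→5
i=14 'd': node 5→6
i=15 'b': node 6→7  emit P2@[12:15],P4@[14:15]
i=16 'a': node 7→4 ·f  emit P1@[16:16]
i=17 'c': node 4→1 ·f
i=18 'd': node 1→5
i=19 'd': node 5→6
i=20 'b': node 6→7  emit P2@[17:20],P4@[19:20]
i=21 'c': node 7→9 ·f
i=22 'd': node 9→10  emit P3@[20:22]
i=23 'b': node 10→12 ·f  emit P4@[22:23]
i=24 'a': node 12→4 ·f  emit P1@[24:24]
i=25 'c': node 4→1 ·f
i=26 'd': node 1→5
i=27 'd': node 5→6
i=28 'b': node 6→7  emit P2@[25:28],P4@[27:28]
i=29 'c': node 7→9 ·f
i=30 'd': node 9→10  emit P3@[28:30]
i=31 'd': node 10→6 ·f
i=32 'b': node 6→7  emit P2@[29:32],P4@[31:32]
i=33 'a': node 7→4 ·f  emit P1@[33:33]
i=34 'd': node 4→11 ·f
i=35 'd': node 11→11 ·f
i=36 'c': node 11→1 ·f
i=37 'c': node 1→2
i=38 'b': node 2→3  emit P0@[36:38]
i=39 'a': node 3→4 ·f  emit P1@[39:39]
i=40 'c': node 4→1 ·f
i=41 'b': node 1→8 ·f
i=42 'a': node 8→4 ·f  emit P1@[42:42]
i=43 'c': node 4→1 ·f
i=44 'a': node 1→4 ·f  emit P1@[44:44]
i=45 'b': node 4→8 ·f
i=46 'c': node 8→9
i=47 'd': node 9→10  emit P3@[45:47]
i=48 'a': node 10→4 ·f  emit P1@[48:48]
i=49 'a': node 4→4 ·f  emit P1@[49:49]
i=50 'a': node 4→4 ·f  emit P1@[50:50]
i=51 'a': node 4→4 ·f  emit P1@[51:51]
i=52 'c': node 4→1 ·f
i=53 'd': node 1→5
i=54 'd': node 5→6
i=55 'b': node 6→7  emit P2@[52:55],P4@[54:55]
i=56 'c': node 7→9 ·f
i=57 'c': node 9→2 ·f
i=58 'b': node 2→3  emit P0@[56:58]
i=59 'd': node 3→11 ·f
i=60 'b': node 11→12  emit P4@[59:60]
i=61 'c': node 12→9 ·f

Result: [[0,1],[3,4],[8,3],[9,1],[15,2],[15,4],[16,1],[20,2],[20,4],[22,3],[23,4],[24,1],[28,2],[28,4],[30,3],[32,2],[32,4],[33,1],[38,0],[39,1],[42,1],[44,1],[47,3],[48,1],[49,1],[50,1],[51,1],[55,2],[55,4],[58,0],[60,4]]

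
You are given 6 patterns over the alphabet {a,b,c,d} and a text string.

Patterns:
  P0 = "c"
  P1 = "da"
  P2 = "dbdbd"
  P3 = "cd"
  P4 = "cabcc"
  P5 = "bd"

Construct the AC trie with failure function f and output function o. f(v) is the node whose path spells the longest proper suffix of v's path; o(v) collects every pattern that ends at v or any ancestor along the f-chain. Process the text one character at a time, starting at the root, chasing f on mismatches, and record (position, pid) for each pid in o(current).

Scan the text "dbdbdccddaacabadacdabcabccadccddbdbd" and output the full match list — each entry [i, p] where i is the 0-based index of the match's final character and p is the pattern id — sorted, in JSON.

Construct AC machine:
Trie (insert patterns):
  0='ε' goto b→13 c→1 d→2
  1='c' goto a→9 d→8  ←P0
  2='d' goto a→3 b→4
  3='da' goto ·  ←P1
  4='db' goto d→5
  5='dbd' goto b→6
  6='dbdb' goto d→7
  7='dbdbd' goto ·  ←P2
  8='cd' goto ·  ←P3
  9='ca' goto b→10
  10='cab' goto c→11
  11='cabc' goto c→12
  12='cabcc' goto ·  ←P4
  13='b' goto d→14
  14='bd' goto ·  ←P5

BFS fail/out derivation:
  fail(1) 'c': from fail(0)=0 chase 'c': 0 ⇒ 0;  out={0}∪out(0)={0}
  fail(2) 'd': from fail(0)=0 chase 'd': 0 ⇒ 0;  out=∅∪out(0)=∅
  fail(13) 'b': from fail(0)=0 chase 'b': 0 ⇒ 0;  out=∅∪out(0)=∅
  fail(3) 'da': from fail(2)=0 chase 'a': 0 ⇒ 0;  out={1}∪out(0)={1}
  fail(4) 'db': from fail(2)=0 chase 'b': 0 ⇒ 13;  out=∅∪out(13)=∅
  fail(8) 'cd': from fail(1)=0 chase 'd': 0 ⇒ 2;  out={3}∪out(2)={3}
  fail(9) 'ca': from fail(1)=0 chase 'a': 0 ⇒ 0;  out=∅∪out(0)=∅
  fail(14) 'bd': from fail(13)=0 chase 'd': 0 ⇒ 2;  out={5}∪out(2)={5}
  fail(5) 'dbd': from fail(4)=13 chase 'd': 13 ⇒ 14;  out=∅∪out(14)={5}
  fail(10) 'cab': from fail(9)=0 chase 'b': 0 ⇒ 13;  out=∅∪out(13)=∅
  fail(6) 'dbdb': from fail(5)=14 chase 'b': 14→2 ⇒ 4;  out=∅∪out(4)=∅
  fail(11) 'cabc': from fail(10)=13 chase 'c': 13→0 ⇒ 1;  out=∅∪out(1)={0}
  fail(7) 'dbdbd': from fail(6)=4 chase 'd': 4 ⇒ 5;  out={2}∪out(5)={2,5}
  fail(12) 'cabcc': from fail(11)=1 chase 'c': 1→0 ⇒ 1;  out={4}∪out(1)={0,4}

Text stream:
[0] read 'd'  n0⇒n2
[1] read 'b'  n2⇒n4
[2] read 'd'  n4⇒n5  emit P5@[1:2]
[3] read 'b'  n5⇒n6
[4] read 'd'  n6⇒n7  emit P2@[0:4],P5@[3:4]
[5] read 'c'  n7⇒n1 (fail-walked)  emit P0@[5:5]
[6] read 'c'  n1⇒n1 (fail-walked)  emit P0@[6:6]
[7] read 'd'  n1⇒n8  emit P3@[6:7]
[8] read 'd'  n8⇒n2 (fail-walked)
[9] read 'a'  n2⇒n3  emit P1@[8:9]
[10] read 'a'  n3⇒n0 (fail-walked)
[11] read 'c'  n0⇒n1  emit P0@[11:11]
[12] read 'a'  n1⇒n9
[13] read 'b'  n9⇒n10
[14] read 'a'  n10⇒n0 (fail-walked)
[15] read 'd'  n0⇒n2
[16] read 'a'  n2⇒n3  emit P1@[15:16]
[17] read 'c'  n3⇒n1 (fail-walked)  emit P0@[17:17]
[18] read 'd'  n1⇒n8  emit P3@[17:18]
[19] read 'a'  n8⇒n3 (fail-walked)  emit P1@[18:19]
[20] read 'b'  n3⇒n13 (fail-walked)
[21] read 'c'  n13⇒n1 (fail-walked)  emit P0@[21:21]
[22] read 'a'  n1⇒n9
[23] read 'b'  n9⇒n10
[24] read 'c'  n10⇒n11  emit P0@[24:24]
[25] read 'c'  n11⇒n12  emit P0@[25:25],P4@[21:25]
[26] read 'a'  n12⇒n9 (fail-walked)
[27] read 'd'  n9⇒n2 (fail-walked)
[28] read 'c'  n2⇒n1 (fail-walked)  emit P0@[28:28]
[29] read 'c'  n1⇒n1 (fail-walked)  emit P0@[29:29]
[30] read 'd'  n1⇒n8  emit P3@[29:30]
[31] read 'd'  n8⇒n2 (fail-walked)
[32] read 'b'  n2⇒n4
[33] read 'd'  n4⇒n5  emit P5@[32:33]
[34] read 'b'  n5⇒n6
[35] read 'd'  n6⇒n7  emit P2@[31:35],P5@[34:35]

All matches (sorted): [[2,5],[4,2],[4,5],[5,0],[6,0],[7,3],[9,1],[11,0],[16,1],[17,0],[18,3],[19,1],[21,0],[24,0],[25,0],[25,4],[28,0],[29,0],[30,3],[33,5],[35,2],[35,5]]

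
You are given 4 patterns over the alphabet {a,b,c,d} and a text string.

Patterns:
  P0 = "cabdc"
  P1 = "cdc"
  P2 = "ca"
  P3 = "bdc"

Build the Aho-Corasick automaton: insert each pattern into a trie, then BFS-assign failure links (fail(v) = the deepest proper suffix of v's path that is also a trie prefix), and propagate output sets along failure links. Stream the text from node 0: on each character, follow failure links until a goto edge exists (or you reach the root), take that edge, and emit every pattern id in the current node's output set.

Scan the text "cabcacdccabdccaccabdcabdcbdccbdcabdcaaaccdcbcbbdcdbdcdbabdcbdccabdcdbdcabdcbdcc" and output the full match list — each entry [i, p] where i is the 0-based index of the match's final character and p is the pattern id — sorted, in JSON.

Construct AC machine:
Trie nodes:
  n0 'ε': b→8 c→1
  n1 'c': a→2 d→6
  n2 'ca': b→3  ←P2
  n3 'cab': d→4
  n4 'cabd': c→5
  n5 'cabdc': ·  ←P0
  n6 'cd': c→7
  n7 'cdc': ·  ←P1
  n8 'b': d→9
  n9 'bd': c→10
  n10 'bdc': ·  ←P3

Failure links (BFS by depth):
  fail(1) 'c': from fail(0)=0 chase 'c': 0 ⇒ 0;  out=∅∪out(0)=∅
  fail(8) 'b': from fail(0)=0 chase 'b': 0 ⇒ 0;  out=∅∪out(0)=∅
  fail(2) 'ca': from fail(1)=0 chase 'a': 0 ⇒ 0;  out={2}∪out(0)={2}
  fail(6) 'cd': from fail(1)=0 chase 'd': 0 ⇒ 0;  out=∅∪out(0)=∅
  fail(9) 'bd': from fail(8)=0 chase 'd': 0 ⇒ 0;  out=∅∪out(0)=∅
  fail(3) 'cab': from fail(2)=0 chase 'b': 0 ⇒ 8;  out=∅∪out(8)=∅
  fail(7) 'cdc': from fail(6)=0 chase 'c': 0 ⇒ 1;  out={1}∪out(1)={1}
  fail(10) 'bdc': from fail(9)=0 chase 'c': 0 ⇒ 1;  out={3}∪out(1)={3}
  fail(4) 'cabd': from fail(3)=8 chase 'd': 8 ⇒ 9;  out=∅∪out(9)=∅
  fail(5) 'cabdc': from fail(4)=9 chase 'c': 9 ⇒ 10;  out={0}∪out(10)={0,3}

Scan:
[0] read 'c'  n0⇒n1
[1] read 'a'  n1⇒n2  ** P2@[0:1]
[2] read 'b'  n2⇒n3
[3] read 'c'  n3⇒n1 (fail-walked)
[4] read 'a'  n1⇒n2  ** P2@[3:4]
[5] read 'c'  n2⇒n1 (fail-walked)
[6] read 'd'  n1⇒n6
[7] read 'c'  n6⇒n7  ** P1@[5:7]
[8] read 'c'  n7⇒n1 (fail-walked)
[9] read 'a'  n1⇒n2  ** P2@[8:9]
[10] read 'b'  n2⇒n3
[11] read 'd'  n3⇒n4
[12] read 'c'  n4⇒n5  ** P0@[8:12],P3@[10:12]
[13] read 'c'  n5⇒n1 (fail-walked)
[14] read 'a'  n1⇒n2  ** P2@[13:14]
[15] read 'c'  n2⇒n1 (fail-walked)
[16] read 'c'  n1⇒n1 (fail-walked)
[17] read 'a'  n1⇒n2  ** P2@[16:17]
[18] read 'b'  n2⇒n3
[19] read 'd'  n3⇒n4
[20] read 'c'  n4⇒n5  ** P0@[16:20],P3@[18:20]
[21] read 'a'  n5⇒n2 (fail-walked)  ** P2@[20:21]
[22] read 'b'  n2⇒n3
[23] read 'd'  n3⇒n4
[24] read 'c'  n4⇒n5  ** P0@[20:24],P3@[22:24]
[25] read 'b'  n5⇒n8 (fail-walked)
[26] read 'd'  n8⇒n9
[27] read 'c'  n9⇒n10  ** P3@[25:27]
[28] read 'c'  n10⇒n1 (fail-walked)
[29] read 'b'  n1⇒n8 (fail-walked)
[30] read 'd'  n8⇒n9
[31] read 'c'  n9⇒n10  ** P3@[29:31]
[32] read 'a'  n10⇒n2 (fail-walked)  ** P2@[31:32]
[33] read 'b'  n2⇒n3
[34] read 'd'  n3⇒n4
[35] read 'c'  n4⇒n5  ** P0@[31:35],P3@[33:35]
[36] read 'a'  n5⇒n2 (fail-walked)  ** P2@[35:36]
[37] read 'a'  n2⇒n0 (fail-walked)
[38] read 'a'  n0⇒n0
[39] read 'c'  n0⇒n1
[40] read 'c'  n1⇒n1 (fail-walked)
[41] read 'd'  n1⇒n6
[42] read 'c'  n6⇒n7  ** P1@[40:42]
[43] read 'b'  n7⇒n8 (fail-walked)
[44] read 'c'  n8⇒n1 (fail-walked)
[45] read 'b'  n1⇒n8 (fail-walked)
[46] read 'b'  n8⇒n8 (fail-walked)
[47] read 'd'  n8⇒n9
[48] read 'c'  n9⇒n10  ** P3@[46:48]
[49] read 'd'  n10⇒n6 (fail-walked)
[50] read 'b'  n6⇒n8 (fail-walked)
[51] read 'd'  n8⇒n9
[52] read 'c'  n9⇒n10  ** P3@[50:52]
[53] read 'd'  n10⇒n6 (fail-walked)
[54] read 'b'  n6⇒n8 (fail-walked)
[55] read 'a'  n8⇒n0 (fail-walked)
[56] read 'b'  n0⇒n8
[57] read 'd'  n8⇒n9
[58] read 'c'  n9⇒n10  ** P3@[56:58]
[59] read 'b'  n10⇒n8 (fail-walked)
[60] read 'd'  n8⇒n9
[61] read 'c'  n9⇒n10  ** P3@[59:61]
[62] read 'c'  n10⇒n1 (fail-walked)
[63] read 'a'  n1⇒n2  ** P2@[62:63]
[64] read 'b'  n2⇒n3
[65] read 'd'  n3⇒n4
[66] read 'c'  n4⇒n5  ** P0@[62:66],P3@[64:66]
[67] read 'd'  n5⇒n6 (fail-walked)
[68] read 'b'  n6⇒n8 (fail-walked)
[69] read 'd'  n8⇒n9
[70] read 'c'  n9⇒n10  ** P3@[68:70]
[71] read 'a'  n10⇒n2 (fail-walked)  ** P2@[70:71]
[72] read 'b'  n2⇒n3
[73] read 'd'  n3⇒n4
[74] read 'c'  n4⇒n5  ** P0@[70:74],P3@[72:74]
[75] read 'b'  n5⇒n8 (fail-walked)
[76] read 'd'  n8⇒n9
[77] read 'c'  n9⇒n10  ** P3@[75:77]
[78] read 'c'  n10⇒n1 (fail-walked)

Matches: [[1,2],[4,2],[7,1],[9,2],[12,0],[12,3],[14,2],[17,2],[20,0],[20,3],[21,2],[24,0],[24,3],[27,3],[31,3],[32,2],[35,0],[35,3],[36,2],[42,1],[48,3],[52,3],[58,3],[61,3],[63,2],[66,0],[66,3],[70,3],[71,2],[74,0],[74,3],[77,3]]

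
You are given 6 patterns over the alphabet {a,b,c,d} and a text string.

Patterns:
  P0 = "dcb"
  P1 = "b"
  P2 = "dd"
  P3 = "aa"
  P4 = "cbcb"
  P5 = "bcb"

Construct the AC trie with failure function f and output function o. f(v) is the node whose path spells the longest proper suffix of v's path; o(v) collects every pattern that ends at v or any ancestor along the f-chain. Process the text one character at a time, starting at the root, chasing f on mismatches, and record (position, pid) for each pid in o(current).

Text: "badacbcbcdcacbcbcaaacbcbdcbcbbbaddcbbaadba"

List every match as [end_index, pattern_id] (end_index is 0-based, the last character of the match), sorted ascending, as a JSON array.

Build automaton:
Trie nodes:
  0='ε' goto a→6 b→4 c→8 d→1
  1='d' goto c→2 d→5
  2='dc' goto b→3
  3='dcb' goto ·  ←P0
  4='b' goto c→12  ←P1
  5='dd' goto ·  ←P2
  6='a' goto a→7
  7='aa' goto ·  ←P3
  8='c' goto b→9
  9='cb' goto c→10
  10='cbc' goto b→11
  11='cbcb' goto ·  ←P4
  12='bc' goto b→13
  13='bcb' goto ·  ←P5

BFS fail/out derivation:
  fail(1) 'd': from fail(0)=0 chase 'd': 0 ⇒ 0;  out=∅∪out(0)=∅
  fail(4) 'b': from fail(0)=0 chase 'b': 0 ⇒ 0;  out={1}∪out(0)={1}
  fail(6) 'a': from fail(0)=0 chase 'a': 0 ⇒ 0;  out=∅∪out(0)=∅
  fail(8) 'c': from fail(0)=0 chase 'c': 0 ⇒ 0;  out=∅∪out(0)=∅
  fail(2) 'dc': from fail(1)=0 chase 'c': 0 ⇒ 8;  out=∅∪out(8)=∅
  fail(5) 'dd': from fail(1)=0 chase 'd': 0 ⇒ 1;  out={2}∪out(1)={2}
  fail(7) 'aa': from fail(6)=0 chase 'a': 0 ⇒ 6;  out={3}∪out(6)={3}
  fail(9) 'cb': from fail(8)=0 chase 'b': 0 ⇒ 4;  out=∅∪out(4)={1}
  fail(12) 'bc': from fail(4)=0 chase 'c': 0 ⇒ 8;  out=∅∪out(8)=∅
  fail(3) 'dcb': from fail(2)=8 chase 'b': 8 ⇒ 9;  out={0}∪out(9)={0,1}
  fail(10) 'cbc': from fail(9)=4 chase 'c': 4 ⇒ 12;  out=∅∪out(12)=∅
  fail(13) 'bcb': from fail(12)=8 chase 'b': 8 ⇒ 9;  out={5}∪out(9)={1,5}
  fail(11) 'cbcb': from fail(10)=12 chase 'b': 12 ⇒ 13;  out={4}∪out(13)={1,4,5}

Scan:
pos 0 'b': at 4  emit P1@[0:0]
pos 1 'a': at 6 (fail-walked)
pos 2 'd': at 1 (fail-walked)
pos 3 'a': at 6 (fail-walked)
pos 4 'c': at 8 (fail-walked)
pos 5 'b': at 9  emit P1@[5:5]
pos 6 'c': at 10
pos 7 'b': at 11  emit P1@[7:7],P4@[4:7],P5@[5:7]
pos 8 'c': at 10 (fail-walked)
pos 9 'd': at 1 (fail-walked)
pos 10 'c': at 2
pos 11 'a': at 6 (fail-walked)
pos 12 'c': at 8 (fail-walked)
pos 13 'b': at 9  emit P1@[13:13]
pos 14 'c': at 10
pos 15 'b': at 11  emit P1@[15:15],P4@[12:15],P5@[13:15]
pos 16 'c': at 10 (fail-walked)
pos 17 'a': at 6 (fail-walked)
pos 18 'a': at 7  emit P3@[17:18]
pos 19 'a': at 7 (fail-walked)  emit P3@[18:19]
pos 20 'c': at 8 (fail-walked)
pos 21 'b': at 9  emit P1@[21:21]
pos 22 'c': at 10
pos 23 'b': at 11  emit P1@[23:23],P4@[20:23],P5@[21:23]
pos 24 'd': at 1 (fail-walked)
pos 25 'c': at 2
pos 26 'b': at 3  emit P0@[24:26],P1@[26:26]
pos 27 'c': at 10 (fail-walked)
pos 28 'b': at 11  emit P1@[28:28],P4@[25:28],P5@[26:28]
pos 29 'b': at 4 (fail-walked)  emit P1@[29:29]
pos 30 'b': at 4 (fail-walked)  emit P1@[30:30]
pos 31 'a': at 6 (fail-walked)
pos 32 'd': at 1 (fail-walked)
pos 33 'd': at 5  emit P2@[32:33]
pos 34 'c': at 2 (fail-walked)
pos 35 'b': at 3  emit P0@[33:35],P1@[35:35]
pos 36 'b': at 4 (fail-walked)  emit P1@[36:36]
pos 37 'a': at 6 (fail-walked)
pos 38 'a': at 7  emit P3@[37:38]
pos 39 'd': at 1 (fail-walked)
pos 40 'b': at 4 (fail-walked)  emit P1@[40:40]
pos 41 'a': at 6 (fail-walked)

Result: [[0,1],[5,1],[7,1],[7,4],[7,5],[13,1],[15,1],[15,4],[15,5],[18,3],[19,3],[21,1],[23,1],[23,4],[23,5],[26,0],[26,1],[28,1],[28,4],[28,5],[29,1],[30,1],[33,2],[35,0],[35,1],[36,1],[38,3],[40,1]]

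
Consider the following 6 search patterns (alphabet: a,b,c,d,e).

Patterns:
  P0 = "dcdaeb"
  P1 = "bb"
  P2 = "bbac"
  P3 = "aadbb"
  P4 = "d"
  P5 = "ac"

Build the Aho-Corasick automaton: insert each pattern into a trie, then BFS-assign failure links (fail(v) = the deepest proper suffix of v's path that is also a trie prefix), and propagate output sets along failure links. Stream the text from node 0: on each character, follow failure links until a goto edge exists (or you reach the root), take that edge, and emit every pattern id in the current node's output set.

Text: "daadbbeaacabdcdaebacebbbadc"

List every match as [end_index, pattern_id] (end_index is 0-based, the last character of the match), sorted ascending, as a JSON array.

Construct AC machine:
Trie (insert patterns):
  0='ε' goto a→11 b→7 d→1
  1='d' goto c→2  ←P4
  2='dc' goto d→3
  3='dcd' goto a→4
  4='dcda' goto e→5
  5='dcdae' goto b→6
  6='dcdaeb' goto ·  ←P0
  7='b' goto b→8
  8='bb' goto a→9  ←P1
  9='bba' goto c→10
  10='bbac' goto ·  ←P2
  11='a' goto a→12 c→16
  12='aa' goto d→13
  13='aad' goto b→14
  14='aadb' goto b→15
  15='aadbb' goto ·  ←P3
  16='ac' goto ·  ←P5

BFS fail/out derivation:
  n1('d'): parent n0 fail=0; on 'd' 0 → fail=0;  out {4}∪∅={4}
  n7('b'): parent n0 fail=0; on 'b' 0 → fail=0;  out ∅∪∅=∅
  n11('a'): parent n0 fail=0; on 'a' 0 → fail=0;  out ∅∪∅=∅
  n2('dc'): parent n1 fail=0; on 'c' 0 → fail=0;  out ∅∪∅=∅
  n8('bb'): parent n7 fail=0; on 'b' 0 → fail=7;  out {1}∪∅={1}
  n12('aa'): parent n11 fail=0; on 'a' 0 → fail=11;  out ∅∪∅=∅
  n16('ac'): parent n11 fail=0; on 'c' 0 → fail=0;  out {5}∪∅={5}
  n3('dcd'): parent n2 fail=0; on 'd' 0 → fail=1;  out ∅∪{4}={4}
  n9('bba'): parent n8 fail=7; on 'a' 7→0 → fail=11;  out ∅∪∅=∅
  n13('aad'): parent n12 fail=11; on 'd' 11→0 → fail=1;  out ∅∪{4}={4}
  n4('dcda'): parent n3 fail=1; on 'a' 1→0 → fail=11;  out ∅∪∅=∅
  n10('bbac'): parent n9 fail=11; on 'c' 11 → fail=16;  out {2}∪{5}={2,5}
  n14('aadb'): parent n13 fail=1; on 'b' 1→0 → fail=7;  out ∅∪∅=∅
  n5('dcdae'): parent n4 fail=11; on 'e' 11→0 → fail=0;  out ∅∪∅=∅
  n15('aadbb'): parent n14 fail=7; on 'b' 7 → fail=8;  out {3}∪{1}={1,3}
  n6('dcdaeb'): parent n5 fail=0; on 'b' 0 → fail=7;  out {0}∪∅={0}

Run:
[0] read 'd'  n0⇒n1  emit P4@[0:0]
[1] read 'a'  n1⇒n11 ·f
[2] read 'a'  n11⇒n12
[3] read 'd'  n12⇒n13  emit P4@[3:3]
[4] read 'b'  n13⇒n14
[5] read 'b'  n14⇒n15  emit P1@[4:5],P3@[1:5]
[6] read 'e'  n15⇒n0 ·f
[7] read 'a'  n0⇒n11
[8] read 'a'  n11⇒n12
[9] read 'c'  n12⇒n16 ·f  emit P5@[8:9]
[10] read 'a'  n16⇒n11 ·f
[11] read 'b'  n11⇒n7 ·f
[12] read 'd'  n7⇒n1 ·f  emit P4@[12:12]
[13] read 'c'  n1⇒n2
[14] read 'd'  n2⇒n3  emit P4@[14:14]
[15] read 'a'  n3⇒n4
[16] read 'e'  n4⇒n5
[17] read 'b'  n5⇒n6  emit P0@[12:17]
[18] read 'a'  n6⇒n11 ·f
[19] read 'c'  n11⇒n16  emit P5@[18:19]
[20] read 'e'  n16⇒n0 ·f
[21] read 'b'  n0⇒n7
[22] read 'b'  n7⇒n8  emit P1@[21:22]
[23] read 'b'  n8⇒n8 ·f  emit P1@[22:23]
[24] read 'a'  n8⇒n9
[25] read 'd'  n9⇒n1 ·f  emit P4@[25:25]
[26] read 'c'  n1⇒n2

All matches (sorted): [[0,4],[3,4],[5,1],[5,3],[9,5],[12,4],[14,4],[17,0],[19,5],[22,1],[23,1],[25,4]]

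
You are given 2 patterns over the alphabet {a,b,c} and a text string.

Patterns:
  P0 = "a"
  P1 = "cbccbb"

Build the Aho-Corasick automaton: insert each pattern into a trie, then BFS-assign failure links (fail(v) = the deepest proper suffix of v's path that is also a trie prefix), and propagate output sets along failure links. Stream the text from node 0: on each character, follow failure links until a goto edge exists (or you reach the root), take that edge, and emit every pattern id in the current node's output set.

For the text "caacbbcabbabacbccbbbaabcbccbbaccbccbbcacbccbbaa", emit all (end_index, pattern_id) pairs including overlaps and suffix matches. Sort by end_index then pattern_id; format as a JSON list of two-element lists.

Construct AC machine:
Trie nodes:
  n0 'ε': a→1 c→2
  n1 'a': ·  [P0 ends]
  n2 'c': b→3
  n3 'cb': c→4
  n4 'cbc': c→5
  n5 'cbcc': b→6
  n6 'cbccb': b→7
  n7 'cbccbb': ·  [P1 ends]

Failure links (BFS by depth):
  fail(1) 'a': from fail(0)=0 chase 'a': 0 ⇒ 0;  out={0}∪out(0)={0}
  fail(2) 'c': from fail(0)=0 chase 'c': 0 ⇒ 0;  out=∅∪out(0)=∅
  fail(3) 'cb': from fail(2)=0 chase 'b': 0 ⇒ 0;  out=∅∪out(0)=∅
  fail(4) 'cbc': from fail(3)=0 chase 'c': 0 ⇒ 2;  out=∅∪out(2)=∅
  fail(5) 'cbcc': from fail(4)=2 chase 'c': 2→0 ⇒ 2;  out=∅∪out(2)=∅
  fail(6) 'cbccb': from fail(5)=2 chase 'b': 2 ⇒ 3;  out=∅∪out(3)=∅
  fail(7) 'cbccbb': from fail(6)=3 chase 'b': 3→0 ⇒ 0;  out={1}∪out(0)={1}

Scan:
pos 0 'c': at 2
pos 1 'a': at 1 ·f  emit P0@[1:1]
pos 2 'a': at 1 ·f  emit P0@[2:2]
pos 3 'c': at 2 ·f
pos 4 'b': at 3
pos 5 'b': at 0 ·f
pos 6 'c': at 2
pos 7 'a': at 1 ·f  emit P0@[7:7]
pos 8 'b': at 0 ·f
pos 9 'b': at 0
pos 10 'a': at 1  emit P0@[10:10]
pos 11 'b': at 0 ·f
pos 12 'a': at 1  emit P0@[12:12]
pos 13 'c': at 2 ·f
pos 14 'b': at 3
pos 15 'c': at 4
pos 16 'c': at 5
pos 17 'b': at 6
pos 18 'b': at 7  emit P1@[13:18]
pos 19 'b': at 0 ·f
pos 20 'a': at 1  emit P0@[20:20]
pos 21 'a': at 1 ·f  emit P0@[21:21]
pos 22 'b': at 0 ·f
pos 23 'c': at 2
pos 24 'b': at 3
pos 25 'c': at 4
pos 26 'c': at 5
pos 27 'b': at 6
pos 28 'b': at 7  emit P1@[23:28]
pos 29 'a': at 1 ·f  emit P0@[29:29]
pos 30 'c': at 2 ·f
pos 31 'c': at 2 ·f
pos 32 'b': at 3
pos 33 'c': at 4
pos 34 'c': at 5
pos 35 'b': at 6
pos 36 'b': at 7  emit P1@[31:36]
pos 37 'c': at 2 ·f
pos 38 'a': at 1 ·f  emit P0@[38:38]
pos 39 'c': at 2 ·f
pos 40 'b': at 3
pos 41 'c': at 4
pos 42 'c': at 5
pos 43 'b': at 6
pos 44 'b': at 7  emit P1@[39:44]
pos 45 'a': at 1 ·f  emit P0@[45:45]
pos 46 'a': at 1 ·f  emit P0@[46:46]

Result: [[1,0],[2,0],[7,0],[10,0],[12,0],[18,1],[20,0],[21,0],[28,1],[29,0],[36,1],[38,0],[44,1],[45,0],[46,0]]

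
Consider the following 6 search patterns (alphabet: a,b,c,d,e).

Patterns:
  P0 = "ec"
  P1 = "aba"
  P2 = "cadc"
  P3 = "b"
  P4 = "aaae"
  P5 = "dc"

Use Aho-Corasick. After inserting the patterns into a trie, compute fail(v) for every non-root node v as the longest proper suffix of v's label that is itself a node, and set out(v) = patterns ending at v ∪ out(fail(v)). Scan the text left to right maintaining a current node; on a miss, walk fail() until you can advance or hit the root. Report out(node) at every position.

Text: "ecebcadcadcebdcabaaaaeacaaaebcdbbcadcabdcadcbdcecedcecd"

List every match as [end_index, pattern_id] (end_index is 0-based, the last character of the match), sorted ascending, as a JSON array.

Build automaton:
Trie nodes:
  n0 'ε': a→3 b→10 c→6 d→14 e→1
  n1 'e': c→2
  n2 'ec': ·  ←P0
  n3 'a': a→11 b→4
  n4 'ab': a→5
  n5 'aba': ·  ←P1
  n6 'c': a→7
  n7 'ca': d→8
  n8 'cad': c→9
  n9 'cadc': ·  ←P2
  n10 'b': ·  ←P3
  n11 'aa': a→12
  n12 'aaa': e→13
  n13 'aaae': ·  ←P4
  n14 'd': c→15
  n15 'dc': ·  ←P5

BFS fail/out derivation:
  n1('e'): parent n0 fail=0; on 'e' 0 → fail=0;  out ∅∪∅=∅
  n3('a'): parent n0 fail=0; on 'a' 0 → fail=0;  out ∅∪∅=∅
  n6('c'): parent n0 fail=0; on 'c' 0 → fail=0;  out ∅∪∅=∅
  n10('b'): parent n0 fail=0; on 'b' 0 → fail=0;  out {3}∪∅={3}
  n14('d'): parent n0 fail=0; on 'd' 0 → fail=0;  out ∅∪∅=∅
  n2('ec'): parent n1 fail=0; on 'c' 0 → fail=6;  out {0}∪∅={0}
  n4('ab'): parent n3 fail=0; on 'b' 0 → fail=10;  out ∅∪{3}={3}
  n7('ca'): parent n6 fail=0; on 'a' 0 → fail=3;  out ∅∪∅=∅
  n11('aa'): parent n3 fail=0; on 'a' 0 → fail=3;  out ∅∪∅=∅
  n15('dc'): parent n14 fail=0; on 'c' 0 → fail=6;  out {5}∪∅={5}
  n5('aba'): parent n4 fail=10; on 'a' 10→0 → fail=3;  out {1}∪∅={1}
  n8('cad'): parent n7 fail=3; on 'd' 3→0 → fail=14;  out ∅∪∅=∅
  n12('aaa'): parent n11 fail=3; on 'a' 3 → fail=11;  out ∅∪∅=∅
  n9('cadc'): parent n8 fail=14; on 'c' 14 → fail=15;  out {2}∪{5}={2,5}
  n13('aaae'): parent n12 fail=11; on 'e' 11→3→0 → fail=1;  out {4}∪∅={4}

Text stream:
pos 0 'e': at 1
pos 1 'c': at 2  → match P0@[0:1]
pos 2 'e': at 1 (fail-walked)
pos 3 'b': at 10 (fail-walked)  → match P3@[3:3]
pos 4 'c': at 6 (fail-walked)
pos 5 'a': at 7
pos 6 'd': at 8
pos 7 'c': at 9  → match P2@[4:7],P5@[6:7]
pos 8 'a': at 7 (fail-walked)
pos 9 'd': at 8
pos 10 'c': at 9  → match P2@[7:10],P5@[9:10]
pos 11 'e': at 1 (fail-walked)
pos 12 'b': at 10 (fail-walked)  → match P3@[12:12]
pos 13 'd': at 14 (fail-walked)
pos 14 'c': at 15  → match P5@[13:14]
pos 15 'a': at 7 (fail-walked)
pos 16 'b': at 4 (fail-walked)  → match P3@[16:16]
pos 17 'a': at 5  → match P1@[15:17]
pos 18 'a': at 11 (fail-walked)
pos 19 'a': at 12
pos 20 'a': at 12 (fail-walked)
pos 21 'e': at 13  → match P4@[18:21]
pos 22 'a': at 3 (fail-walked)
pos 23 'c': at 6 (fail-walked)
pos 24 'a': at 7
pos 25 'a': at 11 (fail-walked)
pos 26 'a': at 12
pos 27 'e': at 13  → match P4@[24:27]
pos 28 'b': at 10 (fail-walked)  → match P3@[28:28]
pos 29 'c': at 6 (fail-walked)
pos 30 'd': at 14 (fail-walked)
pos 31 'b': at 10 (fail-walked)  → match P3@[31:31]
pos 32 'b': at 10 (fail-walked)  → match P3@[32:32]
pos 33 'c': at 6 (fail-walked)
pos 34 'a': at 7
pos 35 'd': at 8
pos 36 'c': at 9  → match P2@[33:36],P5@[35:36]
pos 37 'a': at 7 (fail-walked)
pos 38 'b': at 4 (fail-walked)  → match P3@[38:38]
pos 39 'd': at 14 (fail-walked)
pos 40 'c': at 15  → match P5@[39:40]
pos 41 'a': at 7 (fail-walked)
pos 42 'd': at 8
pos 43 'c': at 9  → match P2@[40:43],P5@[42:43]
pos 44 'b': at 10 (fail-walked)  → match P3@[44:44]
pos 45 'd': at 14 (fail-walked)
pos 46 'c': at 15  → match P5@[45:46]
pos 47 'e': at 1 (fail-walked)
pos 48 'c': at 2  → match P0@[47:48]
pos 49 'e': at 1 (fail-walked)
pos 50 'd': at 14 (fail-walked)
pos 51 'c': at 15  → match P5@[50:51]
pos 52 'e': at 1 (fail-walked)
pos 53 'c': at 2  → match P0@[52:53]
pos 54 'd': at 14 (fail-walked)

Matches: [[1,0],[3,3],[7,2],[7,5],[10,2],[10,5],[12,3],[14,5],[16,3],[17,1],[21,4],[27,4],[28,3],[31,3],[32,3],[36,2],[36,5],[38,3],[40,5],[43,2],[43,5],[44,3],[46,5],[48,0],[51,5],[53,0]]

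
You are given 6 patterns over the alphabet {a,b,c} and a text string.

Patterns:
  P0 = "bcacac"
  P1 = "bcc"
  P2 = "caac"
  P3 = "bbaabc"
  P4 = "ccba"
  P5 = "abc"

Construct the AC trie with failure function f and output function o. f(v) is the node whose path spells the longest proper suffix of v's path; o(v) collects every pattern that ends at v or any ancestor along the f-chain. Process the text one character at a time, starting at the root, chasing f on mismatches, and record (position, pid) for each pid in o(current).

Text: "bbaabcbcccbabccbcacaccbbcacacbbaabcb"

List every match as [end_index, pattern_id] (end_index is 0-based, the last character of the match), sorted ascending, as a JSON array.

Construct AC machine:
Trie nodes:
  n0 'ε': a→20 b→1 c→8
  n1 'b': b→12 c→2
  n2 'bc': a→3 c→7
  n3 'bca': c→4
  n4 'bcac': a→5
  n5 'bcaca': c→6
  n6 'bcacac': ·  ←P0
  n7 'bcc': ·  ←P1
  n8 'c': a→9 c→17
  n9 'ca': a→10
  n10 'caa': c→11
  n11 'caac': ·  ←P2
  n12 'bb': a→13
  n13 'bba': a→14
  n14 'bbaa': b→15
  n15 'bbaab': c→16
  n16 'bbaabc': ·  ←P3
  n17 'cc': b→18
  n18 'ccb': a→19
  n19 'ccba': ·  ←P4
  n20 'a': b→21
  n21 'ab': c→22
  n22 'abc': ·  ←P5

BFS fail/out derivation:
  fail(1) 'b': from fail(0)=0 chase 'b': 0 ⇒ 0;  out=∅∪out(0)=∅
  fail(8) 'c': from fail(0)=0 chase 'c': 0 ⇒ 0;  out=∅∪out(0)=∅
  fail(20) 'a': from fail(0)=0 chase 'a': 0 ⇒ 0;  out=∅∪out(0)=∅
  fail(2) 'bc': from fail(1)=0 chase 'c': 0 ⇒ 8;  out=∅∪out(8)=∅
  fail(9) 'ca': from fail(8)=0 chase 'a': 0 ⇒ 20;  out=∅∪out(20)=∅
  fail(12) 'bb': from fail(1)=0 chase 'b': 0 ⇒ 1;  out=∅∪out(1)=∅
  fail(17) 'cc': from fail(8)=0 chase 'c': 0 ⇒ 8;  out=∅∪out(8)=∅
  fail(21) 'ab': from fail(20)=0 chase 'b': 0 ⇒ 1;  out=∅∪out(1)=∅
  fail(3) 'bca': from fail(2)=8 chase 'a': 8 ⇒ 9;  out=∅∪out(9)=∅
  fail(7) 'bcc': from fail(2)=8 chase 'c': 8 ⇒ 17;  out={1}∪out(17)={1}
  fail(10) 'caa': from fail(9)=20 chase 'a': 20→0 ⇒ 20;  out=∅∪out(20)=∅
  fail(13) 'bba': from fail(12)=1 chase 'a': 1→0 ⇒ 20;  out=∅∪out(20)=∅
  fail(18) 'ccb': from fail(17)=8 chase 'b': 8→0 ⇒ 1;  out=∅∪out(1)=∅
  fail(22) 'abc': from fail(21)=1 chase 'c': 1 ⇒ 2;  out={5}∪out(2)={5}
  fail(4) 'bcac': from fail(3)=9 chase 'c': 9→20→0 ⇒ 8;  out=∅∪out(8)=∅
  fail(11) 'caac': from fail(10)=20 chase 'c': 20→0 ⇒ 8;  out={2}∪out(8)={2}
  fail(14) 'bbaa': from fail(13)=20 chase 'a': 20→0 ⇒ 20;  out=∅∪out(20)=∅
  fail(19) 'ccba': from fail(18)=1 chase 'a': 1→0 ⇒ 20;  out={4}∪out(20)={4}
  fail(5) 'bcaca': from fail(4)=8 chase 'a': 8 ⇒ 9;  out=∅∪out(9)=∅
  fail(15) 'bbaab': from fail(14)=20 chase 'b': 20 ⇒ 21;  out=∅∪out(21)=∅
  fail(6) 'bcacac': from fail(5)=9 chase 'c': 9→20→0 ⇒ 8;  out={0}∪out(8)={0}
  fail(16) 'bbaabc': from fail(15)=21 chase 'c': 21 ⇒ 22;  out={3}∪out(22)={3,5}

Run:
i=0 'b': node 0→1
i=1 'b': node 1→12
i=2 'a': node 12→13
i=3 'a': node 13→14
i=4 'b': node 14→15
i=5 'c': node 15→16  emit P3@[0:5],P5@[3:5]
i=6 'b': node 16→1 (via fail)
i=7 'c': node 1→2
i=8 'c': node 2→7  emit P1@[6:8]
i=9 'c': node 7→17 (via fail)
i=10 'b': node 17→18
i=11 'a': node 18→19  emit P4@[8:11]
i=12 'b': node 19→21 (via fail)
i=13 'c': node 21→22  emit P5@[11:13]
i=14 'c': node 22→7 (via fail)  emit P1@[12:14]
i=15 'b': node 7→18 (via fail)
i=16 'c': node 18→2 (via fail)
i=17 'a': node 2→3
i=18 'c': node 3→4
i=19 'a': node 4→5
i=20 'c': node 5→6  emit P0@[15:20]
i=21 'c': node 6→17 (via fail)
i=22 'b': node 17→18
i=23 'b': node 18→12 (via fail)
i=24 'c': node 12→2 (via fail)
i=25 'a': node 2→3
i=26 'c': node 3→4
i=27 'a': node 4→5
i=28 'c': node 5→6  emit P0@[23:28]
i=29 'b': node 6→1 (via fail)
i=30 'b': node 1→12
i=31 'a': node 12→13
i=32 'a': node 13→14
i=33 'b': node 14→15
i=34 'c': node 15→16  emit P3@[29:34],P5@[32:34]
i=35 'b': node 16→1 (via fail)

All matches (sorted): [[5,3],[5,5],[8,1],[11,4],[13,5],[14,1],[20,0],[28,0],[34,3],[34,5]]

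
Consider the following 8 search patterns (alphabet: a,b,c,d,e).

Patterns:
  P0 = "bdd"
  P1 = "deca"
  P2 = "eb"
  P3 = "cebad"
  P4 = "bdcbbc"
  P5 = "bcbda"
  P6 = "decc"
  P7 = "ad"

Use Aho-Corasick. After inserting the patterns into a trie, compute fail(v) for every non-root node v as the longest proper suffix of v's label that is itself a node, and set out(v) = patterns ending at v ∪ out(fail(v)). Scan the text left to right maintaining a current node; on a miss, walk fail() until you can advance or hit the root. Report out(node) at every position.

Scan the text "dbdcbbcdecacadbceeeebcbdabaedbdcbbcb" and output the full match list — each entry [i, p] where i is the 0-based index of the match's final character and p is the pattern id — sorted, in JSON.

Build automaton:
Trie (insert patterns):
  0='ε' goto a→24 b→1 c→10 d→4 e→8
  1='b' goto c→19 d→2
  2='bd' goto c→15 d→3
  3='bdd' goto ·  [P0 ends]
  4='d' goto e→5
  5='de' goto c→6
  6='dec' goto a→7 c→23
  7='deca' goto ·  [P1 ends]
  8='e' goto b→9
  9='eb' goto ·  [P2 ends]
  10='c' goto e→11
  11='ce' goto b→12
  12='ceb' goto a→13
  13='ceba' goto d→14
  14='cebad' goto ·  [P3 ends]
  15='bdc' goto b→16
  16='bdcb' goto b→17
  17='bdcbb' goto c→18
  18='bdcbbc' goto ·  [P4 ends]
  19='bc' goto b→20
  20='bcb' goto d→21
  21='bcbd' goto a→22
  22='bcbda' goto ·  [P5 ends]
  23='decc' goto ·  [P6 ends]
  24='a' goto d→25
  25='ad' goto ·  [P7 ends]

Failure links (BFS by depth):
  n1('b'): parent n0 fail=0; on 'b' 0 → fail=0;  out ∅∪∅=∅
  n4('d'): parent n0 fail=0; on 'd' 0 → fail=0;  out ∅∪∅=∅
  n8('e'): parent n0 fail=0; on 'e' 0 → fail=0;  out ∅∪∅=∅
  n10('c'): parent n0 fail=0; on 'c' 0 → fail=0;  out ∅∪∅=∅
  n24('a'): parent n0 fail=0; on 'a' 0 → fail=0;  out ∅∪∅=∅
  n2('bd'): parent n1 fail=0; on 'd' 0 → fail=4;  out ∅∪∅=∅
  n5('de'): parent n4 fail=0; on 'e' 0 → fail=8;  out ∅∪∅=∅
  n9('eb'): parent n8 fail=0; on 'b' 0 → fail=1;  out {2}∪∅={2}
  n11('ce'): parent n10 fail=0; on 'e' 0 → fail=8;  out ∅∪∅=∅
  n19('bc'): parent n1 fail=0; on 'c' 0 → fail=10;  out ∅∪∅=∅
  n25('ad'): parent n24 fail=0; on 'd' 0 → fail=4;  out {7}∪∅={7}
  n3('bdd'): parent n2 fail=4; on 'd' 4→0 → fail=4;  out {0}∪∅={0}
  n6('dec'): parent n5 fail=8; on 'c' 8→0 → fail=10;  out ∅∪∅=∅
  n12('ceb'): parent n11 fail=8; on 'b' 8 → fail=9;  out ∅∪{2}={2}
  n15('bdc'): parent n2 fail=4; on 'c' 4→0 → fail=10;  out ∅∪∅=∅
  n20('bcb'): parent n19 fail=10; on 'b' 10→0 → fail=1;  out ∅∪∅=∅
  n7('deca'): parent n6 fail=10; on 'a' 10→0 → fail=24;  out {1}∪∅={1}
  n13('ceba'): parent n12 fail=9; on 'a' 9→1→0 → fail=24;  out ∅∪∅=∅
  n16('bdcb'): parent n15 fail=10; on 'b' 10→0 → fail=1;  out ∅∪∅=∅
  n21('bcbd'): parent n20 fail=1; on 'd' 1 → fail=2;  out ∅∪∅=∅
  n23('decc'): parent n6 fail=10; on 'c' 10→0 → fail=10;  out {6}∪∅={6}
  n14('cebad'): parent n13 fail=24; on 'd' 24 → fail=25;  out {3}∪{7}={3,7}
  n17('bdcbb'): parent n16 fail=1; on 'b' 1→0 → fail=1;  out ∅∪∅=∅
  n22('bcbda'): parent n21 fail=2; on 'a' 2→4→0 → fail=24;  out {5}∪∅={5}
  n18('bdcbbc'): parent n17 fail=1; on 'c' 1 → fail=19;  out {4}∪∅={4}

Text stream:
i=0 'd': node 0→4
i=1 'b': node 4→1 ·f
i=2 'd': node 1→2
i=3 'c': node 2→15
i=4 'b': node 15→16
i=5 'b': node 16→17
i=6 'c': node 17→18  emit P4@[1:6]
i=7 'd': node 18→4 ·f
i=8 'e': node 4→5
i=9 'c': node 5→6
i=10 'a': node 6→7  emit P1@[7:10]
i=11 'c': node 7→10 ·f
i=12 'a': node 10→24 ·f
i=13 'd': node 24→25  emit P7@[12:13]
i=14 'b': node 25→1 ·f
i=15 'c': node 1→19
i=16 'e': node 19→11 ·f
i=17 'e': node 11→8 ·f
i=18 'e': node 8→8 ·f
i=19 'e': node 8→8 ·f
i=20 'b': node 8→9  emit P2@[19:20]
i=21 'c': node 9→19 ·f
i=22 'b': node 19→20
i=23 'd': node 20→21
i=24 'a': node 21→22  emit P5@[20:24]
i=25 'b': node 22→1 ·f
i=26 'a': node 1→24 ·f
i=27 'e': node 24→8 ·f
i=28 'd': node 8→4 ·f
i=29 'b': node 4→1 ·f
i=30 'd': node 1→2
i=31 'c': node 2→15
i=32 'b': node 15→16
i=33 'b': node 16→17
i=34 'c': node 17→18  emit P4@[29:34]
i=35 'b': node 18→20 ·f

Result: [[6,4],[10,1],[13,7],[20,2],[24,5],[34,4]]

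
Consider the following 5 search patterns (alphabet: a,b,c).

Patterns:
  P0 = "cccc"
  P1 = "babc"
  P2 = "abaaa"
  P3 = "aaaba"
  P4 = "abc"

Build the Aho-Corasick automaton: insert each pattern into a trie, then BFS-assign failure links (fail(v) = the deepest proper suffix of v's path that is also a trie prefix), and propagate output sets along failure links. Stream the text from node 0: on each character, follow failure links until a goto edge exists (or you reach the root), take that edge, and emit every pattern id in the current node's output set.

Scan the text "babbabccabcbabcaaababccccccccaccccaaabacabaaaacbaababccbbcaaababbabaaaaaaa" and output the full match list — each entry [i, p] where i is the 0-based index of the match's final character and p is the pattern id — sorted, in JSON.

Build automaton:
Trie (insert patterns):
  0='ε' goto a→9 b→5 c→1
  1='c' goto c→2
  2='cc' goto c→3
  3='ccc' goto c→4
  4='cccc' goto ·  [P0 ends]
  5='b' goto a→6
  6='ba' goto b→7
  7='bab' goto c→8
  8='babc' goto ·  [P1 ends]
  9='a' goto a→14 b→10
  10='ab' goto a→11 c→18
  11='aba' goto a→12
  12='abaa' goto a→13
  13='abaaa' goto ·  [P2 ends]
  14='aa' goto a→15
  15='aaa' goto b→16
  16='aaab' goto a→17
  17='aaaba' goto ·  [P3 ends]
  18='abc' goto ·  [P4 ends]

Failure links (BFS by depth):
  n1('c'): parent n0 fail=0; on 'c' 0 → fail=0;  out ∅∪∅=∅
  n5('b'): parent n0 fail=0; on 'b' 0 → fail=0;  out ∅∪∅=∅
  n9('a'): parent n0 fail=0; on 'a' 0 → fail=0;  out ∅∪∅=∅
  n2('cc'): parent n1 fail=0; on 'c' 0 → fail=1;  out ∅∪∅=∅
  n6('ba'): parent n5 fail=0; on 'a' 0 → fail=9;  out ∅∪∅=∅
  n10('ab'): parent n9 fail=0; on 'b' 0 → fail=5;  out ∅∪∅=∅
  n14('aa'): parent n9 fail=0; on 'a' 0 → fail=9;  out ∅∪∅=∅
  n3('ccc'): parent n2 fail=1; on 'c' 1 → fail=2;  out ∅∪∅=∅
  n7('bab'): parent n6 fail=9; on 'b' 9 → fail=10;  out ∅∪∅=∅
  n11('aba'): parent n10 fail=5; on 'a' 5 → fail=6;  out ∅∪∅=∅
  n15('aaa'): parent n14 fail=9; on 'a' 9 → fail=14;  out ∅∪∅=∅
  n18('abc'): parent n10 fail=5; on 'c' 5→0 → fail=1;  out {4}∪∅={4}
  n4('cccc'): parent n3 fail=2; on 'c' 2 → fail=3;  out {0}∪∅={0}
  n8('babc'): parent n7 fail=10; on 'c' 10 → fail=18;  out {1}∪{4}={1,4}
  n12('abaa'): parent n11 fail=6; on 'a' 6→9 → fail=14;  out ∅∪∅=∅
  n16('aaab'): parent n15 fail=14; on 'b' 14→9 → fail=10;  out ∅∪∅=∅
  n13('abaaa'): parent n12 fail=14; on 'a' 14 → fail=15;  out {2}∪∅={2}
  n17('aaaba'): parent n16 fail=10; on 'a' 10 → fail=11;  out {3}∪∅={3}

Scan:
[0] read 'b'  n0⇒n5
[1] read 'a'  n5⇒n6
[2] read 'b'  n6⇒n7
[3] read 'b'  n7⇒n5 (via fail)
[4] read 'a'  n5⇒n6
[5] read 'b'  n6⇒n7
[6] read 'c'  n7⇒n8  emit P1@[3:6],P4@[4:6]
[7] read 'c'  n8⇒n2 (via fail)
[8] read 'a'  n2⇒n9 (via fail)
[9] read 'b'  n9⇒n10
[10] read 'c'  n10⇒n18  emit P4@[8:10]
[11] read 'b'  n18⇒n5 (via fail)
[12] read 'a'  n5⇒n6
[13] read 'b'  n6⇒n7
[14] read 'c'  n7⇒n8  emit P1@[11:14],P4@[12:14]
[15] read 'a'  n8⇒n9 (via fail)
[16] read 'a'  n9⇒n14
[17] read 'a'  n14⇒n15
[18] read 'b'  n15⇒n16
[19] read 'a'  n16⇒n17  emit P3@[15:19]
[20] read 'b'  n17⇒n7 (via fail)
[21] read 'c'  n7⇒n8  emit P1@[18:21],P4@[19:21]
[22] read 'c'  n8⇒n2 (via fail)
[23] read 'c'  n2⇒n3
[24] read 'c'  n3⇒n4  emit P0@[21:24]
[25] read 'c'  n4⇒n4 (via fail)  emit P0@[22:25]
[26] read 'c'  n4⇒n4 (via fail)  emit P0@[23:26]
[27] read 'c'  n4⇒n4 (via fail)  emit P0@[24:27]
[28] read 'c'  n4⇒n4 (via fail)  emit P0@[25:28]
[29] read 'a'  n4⇒n9 (via fail)
[30] read 'c'  n9⇒n1 (via fail)
[31] read 'c'  n1⇒n2
[32] read 'c'  n2⇒n3
[33] read 'c'  n3⇒n4  emit P0@[30:33]
[34] read 'a'  n4⇒n9 (via fail)
[35] read 'a'  n9⇒n14
[36] read 'a'  n14⇒n15
[37] read 'b'  n15⇒n16
[38] read 'a'  n16⇒n17  emit P3@[34:38]
[39] read 'c'  n17⇒n1 (via fail)
[40] read 'a'  n1⇒n9 (via fail)
[41] read 'b'  n9⇒n10
[42] read 'a'  n10⇒n11
[43] read 'a'  n11⇒n12
[44] read 'a'  n12⇒n13  emit P2@[40:44]
[45] read 'a'  n13⇒n15 (via fail)
[46] read 'c'  n15⇒n1 (via fail)
[47] read 'b'  n1⇒n5 (via fail)
[48] read 'a'  n5⇒n6
[49] read 'a'  n6⇒n14 (via fail)
[50] read 'b'  n14⇒n10 (via fail)
[51] read 'a'  n10⇒n11
[52] read 'b'  n11⇒n7 (via fail)
[53] read 'c'  n7⇒n8  emit P1@[50:53],P4@[51:53]
[54] read 'c'  n8⇒n2 (via fail)
[55] read 'b'  n2⇒n5 (via fail)
[56] read 'b'  n5⇒n5 (via fail)
[57] read 'c'  n5⇒n1 (via fail)
[58] read 'a'  n1⇒n9 (via fail)
[59] read 'a'  n9⇒n14
[60] read 'a'  n14⇒n15
[61] read 'b'  n15⇒n16
[62] read 'a'  n16⇒n17  emit P3@[58:62]
[63] read 'b'  n17⇒n7 (via fail)
[64] read 'b'  n7⇒n5 (via fail)
[65] read 'a'  n5⇒n6
[66] read 'b'  n6⇒n7
[67] read 'a'  n7⇒n11 (via fail)
[68] read 'a'  n11⇒n12
[69] read 'a'  n12⇒n13  emit P2@[65:69]
[70] read 'a'  n13⇒n15 (via fail)
[71] read 'a'  n15⇒n15 (via fail)
[72] read 'a'  n15⇒n15 (via fail)
[73] read 'a'  n15⇒n15 (via fail)

All matches (sorted): [[6,1],[6,4],[10,4],[14,1],[14,4],[19,3],[21,1],[21,4],[24,0],[25,0],[26,0],[27,0],[28,0],[33,0],[38,3],[44,2],[53,1],[53,4],[62,3],[69,2]]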